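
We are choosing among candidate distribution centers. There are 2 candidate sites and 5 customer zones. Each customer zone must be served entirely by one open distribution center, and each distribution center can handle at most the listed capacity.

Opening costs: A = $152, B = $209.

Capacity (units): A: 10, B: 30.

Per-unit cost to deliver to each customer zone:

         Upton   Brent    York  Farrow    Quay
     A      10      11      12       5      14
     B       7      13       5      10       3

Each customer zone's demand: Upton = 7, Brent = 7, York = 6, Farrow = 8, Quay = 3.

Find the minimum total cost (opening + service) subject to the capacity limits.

Open {A, B}: Upton→B 7·7=49, Brent→B 13·7=91, York→B 5·6=30, Farrow→A 5·8=40, Quay→B 3·3=9.
Loads: A carries 8/10, B carries 23/30. Service 219; fixed 361; total 580.
Next best feasible plan costs 606.

Minimum total cost: 580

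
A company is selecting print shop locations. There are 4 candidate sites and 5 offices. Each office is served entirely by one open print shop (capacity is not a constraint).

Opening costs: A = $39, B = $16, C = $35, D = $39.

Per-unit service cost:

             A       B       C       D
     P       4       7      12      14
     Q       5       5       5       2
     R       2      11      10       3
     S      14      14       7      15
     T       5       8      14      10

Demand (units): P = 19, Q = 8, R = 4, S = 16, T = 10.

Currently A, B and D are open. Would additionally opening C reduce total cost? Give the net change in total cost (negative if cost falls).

Current service cost with {A, B, D}: 374.
Adding C: each office re-picks its cheapest; new service cost 262, saving 112.
Extra fixed cost: 35. Net change = 35 − 112 = -77.
(Totals: 468 → 391.)

Yes — net change −77 (cost falls by 77).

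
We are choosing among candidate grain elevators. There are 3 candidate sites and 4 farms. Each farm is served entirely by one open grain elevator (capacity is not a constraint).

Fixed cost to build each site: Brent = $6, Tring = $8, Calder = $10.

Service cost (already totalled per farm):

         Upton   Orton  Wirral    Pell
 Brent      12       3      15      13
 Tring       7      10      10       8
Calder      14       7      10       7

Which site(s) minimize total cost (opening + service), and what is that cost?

For any fixed open set, each farm goes to its cheapest open site; total = fixed + service.
{Brent, Tring}: Upton→Tring 7, Orton→Brent 3, Wirral→Tring 10, Pell→Tring 8. Service 28; fixed 14; total 42.
{Tring}: service 35 + fixed 8 = 43
{Brent, Calder}: service 32 + fixed 16 = 48
{Brent, Tring, Calder}: service 27 + fixed 24 = 51
No other subset beats 42.

Open Brent and Tring; minimum total cost 42.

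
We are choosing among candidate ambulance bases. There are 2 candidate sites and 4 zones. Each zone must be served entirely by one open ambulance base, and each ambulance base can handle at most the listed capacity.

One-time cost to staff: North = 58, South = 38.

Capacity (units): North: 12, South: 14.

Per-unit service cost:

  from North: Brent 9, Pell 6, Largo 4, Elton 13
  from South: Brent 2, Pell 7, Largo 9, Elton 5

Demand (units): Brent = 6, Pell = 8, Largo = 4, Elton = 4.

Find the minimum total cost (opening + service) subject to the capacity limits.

Open {North, South}: Brent→South 2·6=12, Pell→North 6·8=48, Largo→North 4·4=16, Elton→South 5·4=20.
Loads: North carries 12/12, South carries 10/14. Service 96; fixed 96; total 192.
Next best feasible plan costs 212.

Minimum total cost: 192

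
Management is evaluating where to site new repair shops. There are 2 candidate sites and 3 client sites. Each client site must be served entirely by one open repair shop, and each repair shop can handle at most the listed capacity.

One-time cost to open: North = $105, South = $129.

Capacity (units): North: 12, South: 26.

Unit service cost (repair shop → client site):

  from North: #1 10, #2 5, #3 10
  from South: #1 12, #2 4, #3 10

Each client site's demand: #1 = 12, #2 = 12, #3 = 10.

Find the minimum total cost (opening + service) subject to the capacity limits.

Open {North, South}: #1→North 10·12=120, #2→South 4·12=48, #3→South 10·10=100.
Loads: North carries 12/12, South carries 22/26. Service 268; fixed 234; total 502.
Next best feasible plan costs 526.

Minimum total cost: 502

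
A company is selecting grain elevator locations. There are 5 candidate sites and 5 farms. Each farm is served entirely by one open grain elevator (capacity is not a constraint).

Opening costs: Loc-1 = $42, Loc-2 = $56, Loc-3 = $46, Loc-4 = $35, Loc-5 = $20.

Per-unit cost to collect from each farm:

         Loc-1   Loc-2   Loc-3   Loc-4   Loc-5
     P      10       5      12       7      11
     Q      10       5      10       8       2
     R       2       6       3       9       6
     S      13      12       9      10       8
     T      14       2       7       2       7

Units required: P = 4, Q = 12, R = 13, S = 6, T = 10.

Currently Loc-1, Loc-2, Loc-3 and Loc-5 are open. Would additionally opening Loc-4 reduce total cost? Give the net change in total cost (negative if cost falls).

Current service cost with {Loc-1, Loc-2, Loc-3, Loc-5}: 138.
Adding Loc-4: each farm re-picks its cheapest; new service cost 138, saving 0.
Extra fixed cost: 35. Net change = 35 − 0 = 35.
(Totals: 302 → 337.)

No — net change +35 (cost rises by 35).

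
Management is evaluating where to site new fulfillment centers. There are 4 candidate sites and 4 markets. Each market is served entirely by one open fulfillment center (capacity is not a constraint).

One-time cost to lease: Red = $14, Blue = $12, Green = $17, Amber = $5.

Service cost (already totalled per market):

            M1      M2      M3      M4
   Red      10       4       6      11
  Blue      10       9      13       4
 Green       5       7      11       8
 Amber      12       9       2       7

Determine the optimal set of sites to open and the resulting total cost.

Open Amber only; minimum total cost 35.

For any fixed open set, each market goes to its cheapest open site; total = fixed + service.
{Amber}: M1→Amber 12, M2→Amber 9, M3→Amber 2, M4→Amber 7. Service 30; fixed 5; total 35.
{Red, Amber}: service 23 + fixed 19 = 42
{Blue, Amber}: M1→Blue 10, M2→Blue 9, M3→Amber 2, M4→Blue 4. Service 25; fixed 17; total 42.
{Red, Blue, Green, Amber}: service 15 + fixed 48 = 63
(All 15 nonempty subsets were checked; Amber only is lowest.)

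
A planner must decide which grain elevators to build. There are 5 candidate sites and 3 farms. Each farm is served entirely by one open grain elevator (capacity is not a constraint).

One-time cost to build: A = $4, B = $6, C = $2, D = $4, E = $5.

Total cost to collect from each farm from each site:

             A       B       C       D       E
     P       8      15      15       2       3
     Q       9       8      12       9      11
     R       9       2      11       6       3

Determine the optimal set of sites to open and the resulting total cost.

Open D only; minimum total cost 21.

For any fixed open set, each farm goes to its cheapest open site; total = fixed + service.
{D}: P→D 2, Q→D 9, R→D 6. Service 17; fixed 4; total 21.
{B, D}: P→D 2, Q→B 8, R→B 2. Service 12; fixed 10; total 22.
{E}: service 17 + fixed 5 = 22
{A, B, C, D, E}: service 12 + fixed 21 = 33
No other subset beats 21.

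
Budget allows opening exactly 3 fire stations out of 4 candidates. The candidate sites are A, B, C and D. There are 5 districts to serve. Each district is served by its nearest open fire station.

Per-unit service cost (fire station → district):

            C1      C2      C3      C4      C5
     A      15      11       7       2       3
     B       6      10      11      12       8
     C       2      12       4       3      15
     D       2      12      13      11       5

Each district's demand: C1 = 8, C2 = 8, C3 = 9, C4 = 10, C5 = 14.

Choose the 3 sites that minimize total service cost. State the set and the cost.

Choose A, B and C; total service cost 194.

With exactly 3 open, each district uses its cheapest among the chosen.
{A, B, C}: C1→C 2·8=16, C2→B 10·8=80, C3→C 4·9=36, C4→A 2·10=20, C5→A 3·14=42. Service cost 194.
{A, C, D}: service cost 202
{A, B, D}: service cost 221
Among all 4 size-3 choices, {A, B, C} is lowest.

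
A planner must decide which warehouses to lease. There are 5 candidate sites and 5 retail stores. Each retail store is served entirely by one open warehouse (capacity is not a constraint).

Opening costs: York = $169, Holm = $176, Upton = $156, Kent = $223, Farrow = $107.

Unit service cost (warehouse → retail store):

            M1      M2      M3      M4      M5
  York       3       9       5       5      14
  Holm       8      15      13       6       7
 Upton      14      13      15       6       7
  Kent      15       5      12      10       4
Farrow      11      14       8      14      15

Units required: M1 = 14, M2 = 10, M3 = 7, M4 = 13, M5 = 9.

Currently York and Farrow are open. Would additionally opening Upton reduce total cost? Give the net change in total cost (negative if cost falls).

Current service cost with {York, Farrow}: 358.
Adding Upton: each retail store re-picks its cheapest; new service cost 295, saving 63.
Extra fixed cost: 156. Net change = 156 − 63 = 93.
(Totals: 634 → 727.)

No — net change +93 (cost rises by 93).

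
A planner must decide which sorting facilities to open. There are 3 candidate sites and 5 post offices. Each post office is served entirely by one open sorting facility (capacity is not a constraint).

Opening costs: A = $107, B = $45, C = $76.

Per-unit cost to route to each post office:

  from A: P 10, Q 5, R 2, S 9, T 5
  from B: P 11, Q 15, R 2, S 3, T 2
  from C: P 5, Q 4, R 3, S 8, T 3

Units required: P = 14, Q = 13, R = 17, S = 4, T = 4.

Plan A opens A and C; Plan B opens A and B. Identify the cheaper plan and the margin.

Plan A is cheaper by 28.

Plan A: {A, C}: P→C 5·14=70, Q→C 4·13=52, R→A 2·17=34, S→C 8·4=32, T→C 3·4=12. Service 200; fixed 183; total 383.
Plan B: {A, B}: P→A 10·14=140, Q→A 5·13=65, R→A 2·17=34, S→B 3·4=12, T→B 2·4=8. Service 259; fixed 152; total 411.
Difference: |383 − 411| = 28.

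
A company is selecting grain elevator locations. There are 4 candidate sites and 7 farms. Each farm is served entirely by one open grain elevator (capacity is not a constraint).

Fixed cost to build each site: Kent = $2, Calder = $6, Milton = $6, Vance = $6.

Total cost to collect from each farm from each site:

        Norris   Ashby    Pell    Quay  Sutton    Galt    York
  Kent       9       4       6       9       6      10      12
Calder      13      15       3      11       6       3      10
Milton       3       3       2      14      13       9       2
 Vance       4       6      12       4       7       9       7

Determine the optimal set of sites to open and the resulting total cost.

For any fixed open set, each farm goes to its cheapest open site; total = fixed + service.
{Calder, Milton, Vance}: Norris→Milton 3, Ashby→Milton 3, Pell→Milton 2, Quay→Vance 4, Sutton→Calder 6, Galt→Calder 3, York→Milton 2. Service 23; fixed 18; total 41.
{Kent, Calder, Milton}: service 28 + fixed 14 = 42
{Kent, Milton}: Norris→Milton 3, Ashby→Milton 3, Pell→Milton 2, Quay→Kent 9, Sutton→Kent 6, Galt→Milton 9, York→Milton 2. Service 34; fixed 8; total 42.
{Kent, Calder, Milton, Vance}: service 23 + fixed 20 = 43
No other subset beats 41.

Open Calder, Milton and Vance; minimum total cost 41.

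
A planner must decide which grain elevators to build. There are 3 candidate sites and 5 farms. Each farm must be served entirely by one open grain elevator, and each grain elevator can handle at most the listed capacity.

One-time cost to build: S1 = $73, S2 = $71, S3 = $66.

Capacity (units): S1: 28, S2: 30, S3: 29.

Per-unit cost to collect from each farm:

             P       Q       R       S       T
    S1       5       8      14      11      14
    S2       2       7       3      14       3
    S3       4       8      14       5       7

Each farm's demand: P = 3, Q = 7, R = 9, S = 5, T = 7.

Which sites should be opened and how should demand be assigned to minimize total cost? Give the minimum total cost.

Minimum total cost: 265

Open {S2, S3}: P→S2 2·3=6, Q→S2 7·7=49, R→S2 3·9=27, S→S3 5·5=25, T→S2 3·7=21.
Loads: S2 carries 26/30, S3 carries 5/29. Service 128; fixed 137; total 265.
Next best feasible plan costs 271.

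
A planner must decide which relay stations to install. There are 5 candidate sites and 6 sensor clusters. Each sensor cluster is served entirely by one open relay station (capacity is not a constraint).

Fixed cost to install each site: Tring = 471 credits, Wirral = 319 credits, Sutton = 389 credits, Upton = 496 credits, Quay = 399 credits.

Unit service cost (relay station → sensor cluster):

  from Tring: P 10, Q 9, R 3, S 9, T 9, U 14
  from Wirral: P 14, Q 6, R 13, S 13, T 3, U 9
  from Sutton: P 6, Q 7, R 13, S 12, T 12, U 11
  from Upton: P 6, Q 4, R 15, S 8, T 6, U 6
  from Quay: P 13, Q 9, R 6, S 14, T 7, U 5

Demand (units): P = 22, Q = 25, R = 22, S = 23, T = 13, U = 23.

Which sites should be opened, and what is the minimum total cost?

For any fixed open set, each sensor cluster goes to its cheapest open site; total = fixed + service.
{Upton}: P→Upton 6·22=132, Q→Upton 4·25=100, R→Upton 15·22=330, S→Upton 8·23=184, T→Upton 6·13=78, U→Upton 6·23=138. Service 962; fixed 496; total 1458.
{Quay}: service 1171 + fixed 399 = 1570
{Wirral}: service 1289 + fixed 319 = 1608
{Tring, Wirral, Sutton, Upton, Quay}: service 636 + fixed 2074 = 2710
No other subset beats 1458.

Open Upton only; minimum total cost 1458.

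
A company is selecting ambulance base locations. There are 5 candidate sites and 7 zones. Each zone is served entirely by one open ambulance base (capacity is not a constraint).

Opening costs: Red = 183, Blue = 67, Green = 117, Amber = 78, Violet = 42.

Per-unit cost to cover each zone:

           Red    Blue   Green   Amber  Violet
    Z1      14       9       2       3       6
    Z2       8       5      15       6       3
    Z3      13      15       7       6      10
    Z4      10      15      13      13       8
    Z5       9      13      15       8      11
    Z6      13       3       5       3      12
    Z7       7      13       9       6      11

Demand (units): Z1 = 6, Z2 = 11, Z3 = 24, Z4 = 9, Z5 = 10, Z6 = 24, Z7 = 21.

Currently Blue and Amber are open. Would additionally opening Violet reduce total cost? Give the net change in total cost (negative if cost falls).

Current service cost with {Blue, Amber}: 612.
Adding Violet: each zone re-picks its cheapest; new service cost 545, saving 67.
Extra fixed cost: 42. Net change = 42 − 67 = -25.
(Totals: 757 → 732.)

Yes — net change −25 (cost falls by 25).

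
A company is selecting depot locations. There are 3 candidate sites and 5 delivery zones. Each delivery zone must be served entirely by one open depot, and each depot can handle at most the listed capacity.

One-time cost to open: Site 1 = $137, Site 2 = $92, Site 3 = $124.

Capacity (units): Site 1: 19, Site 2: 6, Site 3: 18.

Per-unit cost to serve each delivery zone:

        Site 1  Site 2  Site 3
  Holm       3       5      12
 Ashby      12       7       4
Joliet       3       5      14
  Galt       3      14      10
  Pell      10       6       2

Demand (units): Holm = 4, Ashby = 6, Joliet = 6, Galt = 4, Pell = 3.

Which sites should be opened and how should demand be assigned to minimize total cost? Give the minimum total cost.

Open {Site 1, Site 3}: Holm→Site 1 3·4=12, Ashby→Site 3 4·6=24, Joliet→Site 1 3·6=18, Galt→Site 1 3·4=12, Pell→Site 3 2·3=6.
Loads: Site 1 carries 14/19, Site 3 carries 9/18. Service 72; fixed 261; total 333.
Next best feasible plan costs 343.

Minimum total cost: 333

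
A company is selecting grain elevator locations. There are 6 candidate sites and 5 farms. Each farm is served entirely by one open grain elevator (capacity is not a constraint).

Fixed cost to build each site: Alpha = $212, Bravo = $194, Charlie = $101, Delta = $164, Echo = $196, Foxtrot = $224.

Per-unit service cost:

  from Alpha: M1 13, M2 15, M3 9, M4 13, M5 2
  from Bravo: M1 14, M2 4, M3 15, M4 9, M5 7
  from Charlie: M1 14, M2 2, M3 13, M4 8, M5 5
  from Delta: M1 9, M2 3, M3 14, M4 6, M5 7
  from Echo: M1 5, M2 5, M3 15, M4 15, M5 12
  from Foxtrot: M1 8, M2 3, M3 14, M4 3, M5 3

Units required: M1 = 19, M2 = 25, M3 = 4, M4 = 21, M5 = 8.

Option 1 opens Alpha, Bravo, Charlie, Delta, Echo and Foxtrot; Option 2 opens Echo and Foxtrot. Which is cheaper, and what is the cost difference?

Option 1: {Alpha, Bravo, Charlie, Delta, Echo, Foxtrot}: M1→Echo 5·19=95, M2→Charlie 2·25=50, M3→Alpha 9·4=36, M4→Foxtrot 3·21=63, M5→Alpha 2·8=16. Service 260; fixed 1091; total 1351.
Option 2: {Echo, Foxtrot}: M1→Echo 5·19=95, M2→Foxtrot 3·25=75, M3→Foxtrot 14·4=56, M4→Foxtrot 3·21=63, M5→Foxtrot 3·8=24. Service 313; fixed 420; total 733.
Difference: |1351 − 733| = 618.

Option 2 is cheaper by 618.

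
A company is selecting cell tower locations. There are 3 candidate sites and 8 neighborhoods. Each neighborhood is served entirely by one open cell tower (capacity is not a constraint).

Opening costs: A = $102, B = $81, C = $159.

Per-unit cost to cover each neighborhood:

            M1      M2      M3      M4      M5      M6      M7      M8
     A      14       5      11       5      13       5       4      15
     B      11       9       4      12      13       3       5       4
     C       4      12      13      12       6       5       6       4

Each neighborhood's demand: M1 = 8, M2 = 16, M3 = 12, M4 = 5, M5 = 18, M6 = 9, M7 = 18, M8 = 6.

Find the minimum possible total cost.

Minimum total cost: 758

For any fixed open set, each neighborhood goes to its cheapest open site; total = fixed + service.
{A, B, C}: M1→C 4·8=32, M2→A 5·16=80, M3→B 4·12=48, M4→A 5·5=25, M5→C 6·18=108, M6→B 3·9=27, M7→A 4·18=72, M8→B 4·6=24. Service 416; fixed 342; total 758.
{B, C}: M1→C 4·8=32, M2→B 9·16=144, M3→B 4·12=48, M4→B 12·5=60, M5→C 6·18=108, M6→B 3·9=27, M7→B 5·18=90, M8→B 4·6=24. Service 533; fixed 240; total 773.
{A, C}: M1→C 4·8=32, M2→A 5·16=80, M3→A 11·12=132, M4→A 5·5=25, M5→C 6·18=108, M6→A 5·9=45, M7→A 4·18=72, M8→C 4·6=24. Service 518; fixed 261; total 779.
{B}: service 715 + fixed 81 = 796
No other subset beats 758.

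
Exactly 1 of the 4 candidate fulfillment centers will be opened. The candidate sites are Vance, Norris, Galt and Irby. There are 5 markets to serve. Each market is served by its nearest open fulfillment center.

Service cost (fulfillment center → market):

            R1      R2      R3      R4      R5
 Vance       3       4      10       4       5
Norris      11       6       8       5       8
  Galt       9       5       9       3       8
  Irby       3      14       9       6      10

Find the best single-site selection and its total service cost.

Choose Vance only; total service cost 26.

With exactly 1 open, each market uses its cheapest among the chosen.
{Vance}: R1→Vance 3, R2→Vance 4, R3→Vance 10, R4→Vance 4, R5→Vance 5. Service cost 26.
{Galt}: service cost 34
{Norris}: service cost 38
Among all 4 size-1 choices, {Vance} is lowest.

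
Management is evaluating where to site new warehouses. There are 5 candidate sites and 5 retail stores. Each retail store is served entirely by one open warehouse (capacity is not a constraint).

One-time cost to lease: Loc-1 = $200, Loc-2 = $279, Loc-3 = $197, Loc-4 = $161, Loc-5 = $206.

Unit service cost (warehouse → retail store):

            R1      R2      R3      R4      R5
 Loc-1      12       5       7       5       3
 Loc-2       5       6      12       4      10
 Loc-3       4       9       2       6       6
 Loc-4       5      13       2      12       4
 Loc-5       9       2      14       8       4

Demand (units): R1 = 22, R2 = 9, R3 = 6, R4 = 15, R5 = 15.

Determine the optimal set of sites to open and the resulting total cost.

Open Loc-3 only; minimum total cost 558.

For any fixed open set, each retail store goes to its cheapest open site; total = fixed + service.
{Loc-3}: R1→Loc-3 4·22=88, R2→Loc-3 9·9=81, R3→Loc-3 2·6=12, R4→Loc-3 6·15=90, R5→Loc-3 6·15=90. Service 361; fixed 197; total 558.
{Loc-4}: service 479 + fixed 161 = 640
{Loc-1, Loc-4}: service 287 + fixed 361 = 648
{Loc-1, Loc-2, Loc-3, Loc-4, Loc-5}: service 223 + fixed 1043 = 1266
No other subset beats 558.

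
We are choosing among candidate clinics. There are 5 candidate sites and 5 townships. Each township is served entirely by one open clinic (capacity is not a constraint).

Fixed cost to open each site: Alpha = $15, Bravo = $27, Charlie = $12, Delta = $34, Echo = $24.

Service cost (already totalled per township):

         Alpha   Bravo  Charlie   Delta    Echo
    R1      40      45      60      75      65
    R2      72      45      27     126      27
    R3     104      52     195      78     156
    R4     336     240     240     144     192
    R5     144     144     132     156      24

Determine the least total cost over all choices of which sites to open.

For any fixed open set, each township goes to its cheapest open site; total = fixed + service.
{Bravo, Delta, Echo}: R1→Bravo 45, R2→Echo 27, R3→Bravo 52, R4→Delta 144, R5→Echo 24. Service 292; fixed 85; total 377.
{Alpha, Delta, Echo}: R1→Alpha 40, R2→Echo 27, R3→Delta 78, R4→Delta 144, R5→Echo 24. Service 313; fixed 73; total 386.
{Alpha, Bravo, Delta, Echo}: R1→Alpha 40, R2→Echo 27, R3→Bravo 52, R4→Delta 144, R5→Echo 24. Service 287; fixed 100; total 387.
{Alpha, Bravo, Charlie, Delta, Echo}: service 287 + fixed 112 = 399
No other subset beats 377.

Minimum total cost: 377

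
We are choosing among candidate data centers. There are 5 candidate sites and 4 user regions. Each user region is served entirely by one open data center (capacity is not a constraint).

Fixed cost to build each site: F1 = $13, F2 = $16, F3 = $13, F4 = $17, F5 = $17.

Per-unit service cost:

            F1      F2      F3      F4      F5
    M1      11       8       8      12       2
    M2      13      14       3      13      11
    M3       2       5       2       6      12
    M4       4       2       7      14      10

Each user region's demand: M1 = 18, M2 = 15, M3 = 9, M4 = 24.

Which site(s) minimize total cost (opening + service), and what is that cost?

Open F2, F3 and F5; minimum total cost 193.

For any fixed open set, each user region goes to its cheapest open site; total = fixed + service.
{F2, F3, F5}: M1→F5 2·18=36, M2→F3 3·15=45, M3→F3 2·9=18, M4→F2 2·24=48. Service 147; fixed 46; total 193.
{F1, F2, F3, F5}: M1→F5 2·18=36, M2→F3 3·15=45, M3→F1 2·9=18, M4→F2 2·24=48. Service 147; fixed 59; total 206.
{F2, F3, F4, F5}: service 147 + fixed 63 = 210
{F1, F2, F3, F4, F5}: M1→F5 2·18=36, M2→F3 3·15=45, M3→F1 2·9=18, M4→F2 2·24=48. Service 147; fixed 76; total 223.
No other subset beats 193.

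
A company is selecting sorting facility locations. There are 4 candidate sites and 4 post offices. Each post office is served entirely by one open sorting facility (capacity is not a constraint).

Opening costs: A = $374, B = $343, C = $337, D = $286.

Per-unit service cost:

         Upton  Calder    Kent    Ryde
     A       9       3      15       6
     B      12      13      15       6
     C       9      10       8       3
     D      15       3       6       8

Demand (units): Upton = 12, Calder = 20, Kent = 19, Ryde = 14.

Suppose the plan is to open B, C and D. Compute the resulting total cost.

Total cost: 1290

Each post office is assigned to its cheapest site among the open ones.
{B, C, D}: Upton→C 9·12=108, Calder→D 3·20=60, Kent→D 6·19=114, Ryde→C 3·14=42. Service 324; fixed 966; total 1290.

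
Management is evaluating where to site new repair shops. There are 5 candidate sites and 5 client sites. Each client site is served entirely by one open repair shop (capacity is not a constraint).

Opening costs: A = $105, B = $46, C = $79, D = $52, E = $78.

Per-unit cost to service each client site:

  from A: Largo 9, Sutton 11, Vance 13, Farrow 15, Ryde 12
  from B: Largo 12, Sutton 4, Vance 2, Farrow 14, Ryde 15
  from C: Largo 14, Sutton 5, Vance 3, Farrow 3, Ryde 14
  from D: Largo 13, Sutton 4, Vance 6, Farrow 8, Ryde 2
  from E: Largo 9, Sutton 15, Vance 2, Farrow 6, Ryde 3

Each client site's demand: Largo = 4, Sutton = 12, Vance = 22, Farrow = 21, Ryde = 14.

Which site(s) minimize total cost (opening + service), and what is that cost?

Open C and D; minimum total cost 388.

For any fixed open set, each client site goes to its cheapest open site; total = fixed + service.
{C, D}: Largo→D 13·4=52, Sutton→D 4·12=48, Vance→C 3·22=66, Farrow→C 3·21=63, Ryde→D 2·14=28. Service 257; fixed 131; total 388.
{C, E}: Largo→E 9·4=36, Sutton→C 5·12=60, Vance→E 2·22=44, Farrow→C 3·21=63, Ryde→E 3·14=42. Service 245; fixed 157; total 402.
{B, C, D}: service 231 + fixed 177 = 408
{A, B, C, D, E}: Largo→A 9·4=36, Sutton→B 4·12=48, Vance→B 2·22=44, Farrow→C 3·21=63, Ryde→D 2·14=28. Service 219; fixed 360; total 579.
No other subset beats 388.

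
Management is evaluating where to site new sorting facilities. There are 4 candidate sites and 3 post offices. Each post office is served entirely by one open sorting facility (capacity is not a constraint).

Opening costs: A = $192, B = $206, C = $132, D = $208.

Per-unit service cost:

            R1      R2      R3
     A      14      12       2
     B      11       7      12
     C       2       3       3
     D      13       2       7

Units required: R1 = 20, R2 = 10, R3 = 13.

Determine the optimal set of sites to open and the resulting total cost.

Open C only; minimum total cost 241.

For any fixed open set, each post office goes to its cheapest open site; total = fixed + service.
{C}: R1→C 2·20=40, R2→C 3·10=30, R3→C 3·13=39. Service 109; fixed 132; total 241.
{A, C}: service 96 + fixed 324 = 420
{C, D}: service 99 + fixed 340 = 439
{A, B, C, D}: R1→C 2·20=40, R2→D 2·10=20, R3→A 2·13=26. Service 86; fixed 738; total 824.
No other subset beats 241.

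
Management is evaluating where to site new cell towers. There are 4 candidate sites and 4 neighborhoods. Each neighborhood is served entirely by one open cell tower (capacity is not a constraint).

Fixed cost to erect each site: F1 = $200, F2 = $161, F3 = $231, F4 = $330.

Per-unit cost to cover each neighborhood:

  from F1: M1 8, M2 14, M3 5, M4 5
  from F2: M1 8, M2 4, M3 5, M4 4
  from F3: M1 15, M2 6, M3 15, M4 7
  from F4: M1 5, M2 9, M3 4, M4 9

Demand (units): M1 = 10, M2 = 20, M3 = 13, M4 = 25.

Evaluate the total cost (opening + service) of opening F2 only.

Total cost: 486

Each neighborhood is assigned to its cheapest site among the open ones.
{F2}: M1→F2 8·10=80, M2→F2 4·20=80, M3→F2 5·13=65, M4→F2 4·25=100. Service 325; fixed 161; total 486.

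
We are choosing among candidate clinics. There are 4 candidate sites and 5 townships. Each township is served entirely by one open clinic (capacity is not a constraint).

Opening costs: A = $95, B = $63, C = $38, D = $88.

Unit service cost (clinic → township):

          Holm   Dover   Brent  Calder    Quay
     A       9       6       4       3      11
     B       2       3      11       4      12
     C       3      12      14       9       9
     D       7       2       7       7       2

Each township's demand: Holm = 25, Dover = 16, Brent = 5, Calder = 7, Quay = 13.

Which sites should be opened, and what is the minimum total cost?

Open B and D; minimum total cost 322.

For any fixed open set, each township goes to its cheapest open site; total = fixed + service.
{B, D}: Holm→B 2·25=50, Dover→D 2·16=32, Brent→D 7·5=35, Calder→B 4·7=28, Quay→D 2·13=26. Service 171; fixed 151; total 322.
{C, D}: service 217 + fixed 126 = 343
{B, C, D}: service 171 + fixed 189 = 360
{A, B, C, D}: Holm→B 2·25=50, Dover→D 2·16=32, Brent→A 4·5=20, Calder→A 3·7=21, Quay→D 2·13=26. Service 149; fixed 284; total 433.
(All 15 nonempty subsets were checked; B and D is lowest.)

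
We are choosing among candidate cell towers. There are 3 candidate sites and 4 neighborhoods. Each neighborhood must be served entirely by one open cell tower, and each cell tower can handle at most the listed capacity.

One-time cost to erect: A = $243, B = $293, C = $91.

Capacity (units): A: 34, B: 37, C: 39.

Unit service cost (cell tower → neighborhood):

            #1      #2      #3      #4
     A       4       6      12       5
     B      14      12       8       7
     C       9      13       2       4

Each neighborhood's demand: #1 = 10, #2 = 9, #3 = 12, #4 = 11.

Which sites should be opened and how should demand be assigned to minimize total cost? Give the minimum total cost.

Open {A, C}: #1→A 4·10=40, #2→A 6·9=54, #3→C 2·12=24, #4→C 4·11=44.
Loads: A carries 19/34, C carries 23/39. Service 162; fixed 334; total 496.
Next best feasible plan costs 507.

Minimum total cost: 496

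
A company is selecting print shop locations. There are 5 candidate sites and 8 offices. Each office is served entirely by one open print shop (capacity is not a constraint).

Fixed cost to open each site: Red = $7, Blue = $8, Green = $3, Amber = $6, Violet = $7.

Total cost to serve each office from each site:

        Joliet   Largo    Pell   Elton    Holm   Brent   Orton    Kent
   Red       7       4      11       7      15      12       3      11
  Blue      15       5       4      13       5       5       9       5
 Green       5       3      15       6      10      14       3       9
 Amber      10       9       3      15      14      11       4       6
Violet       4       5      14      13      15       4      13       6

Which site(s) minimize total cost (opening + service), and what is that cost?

Open Blue and Green; minimum total cost 47.

For any fixed open set, each office goes to its cheapest open site; total = fixed + service.
{Blue, Green}: Joliet→Green 5, Largo→Green 3, Pell→Blue 4, Elton→Green 6, Holm→Blue 5, Brent→Blue 5, Orton→Green 3, Kent→Blue 5. Service 36; fixed 11; total 47.
{Blue, Green, Amber}: Joliet→Green 5, Largo→Green 3, Pell→Amber 3, Elton→Green 6, Holm→Blue 5, Brent→Blue 5, Orton→Green 3, Kent→Blue 5. Service 35; fixed 17; total 52.
{Blue, Green, Violet}: Joliet→Violet 4, Largo→Green 3, Pell→Blue 4, Elton→Green 6, Holm→Blue 5, Brent→Violet 4, Orton→Green 3, Kent→Blue 5. Service 34; fixed 18; total 52.
{Red, Blue, Green, Amber, Violet}: service 33 + fixed 31 = 64
No other subset beats 47.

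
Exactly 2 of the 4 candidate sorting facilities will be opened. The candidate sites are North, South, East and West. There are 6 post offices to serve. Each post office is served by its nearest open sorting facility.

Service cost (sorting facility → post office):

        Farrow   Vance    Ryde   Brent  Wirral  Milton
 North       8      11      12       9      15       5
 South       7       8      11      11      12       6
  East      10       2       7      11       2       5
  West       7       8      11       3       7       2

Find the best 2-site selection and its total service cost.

Choose East and West; total service cost 23.

With exactly 2 open, each post office uses its cheapest among the chosen.
{East, West}: Farrow→West 7, Vance→East 2, Ryde→East 7, Brent→West 3, Wirral→East 2, Milton→West 2. Service cost 23.
{North, East}: service cost 33
{South, East}: service cost 34
Among all 6 size-2 choices, {East, West} is lowest.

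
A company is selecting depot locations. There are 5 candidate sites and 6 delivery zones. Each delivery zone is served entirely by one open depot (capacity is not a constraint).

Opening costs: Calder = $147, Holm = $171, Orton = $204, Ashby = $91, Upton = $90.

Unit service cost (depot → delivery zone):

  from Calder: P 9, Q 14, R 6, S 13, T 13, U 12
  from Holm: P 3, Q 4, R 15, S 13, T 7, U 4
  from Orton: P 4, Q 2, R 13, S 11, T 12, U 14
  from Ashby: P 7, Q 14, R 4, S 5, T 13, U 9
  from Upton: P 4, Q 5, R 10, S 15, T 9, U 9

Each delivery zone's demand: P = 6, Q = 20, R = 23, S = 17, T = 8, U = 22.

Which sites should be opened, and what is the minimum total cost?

For any fixed open set, each delivery zone goes to its cheapest open site; total = fixed + service.
{Holm, Ashby}: P→Holm 3·6=18, Q→Holm 4·20=80, R→Ashby 4·23=92, S→Ashby 5·17=85, T→Holm 7·8=56, U→Holm 4·22=88. Service 419; fixed 262; total 681.
{Ashby, Upton}: P→Upton 4·6=24, Q→Upton 5·20=100, R→Ashby 4·23=92, S→Ashby 5·17=85, T→Upton 9·8=72, U→Ashby 9·22=198. Service 571; fixed 181; total 752.
{Holm, Ashby, Upton}: service 419 + fixed 352 = 771
{Calder, Holm, Orton, Ashby, Upton}: P→Holm 3·6=18, Q→Orton 2·20=40, R→Ashby 4·23=92, S→Ashby 5·17=85, T→Holm 7·8=56, U→Holm 4·22=88. Service 379; fixed 703; total 1082.
No other subset beats 681.

Open Holm and Ashby; minimum total cost 681.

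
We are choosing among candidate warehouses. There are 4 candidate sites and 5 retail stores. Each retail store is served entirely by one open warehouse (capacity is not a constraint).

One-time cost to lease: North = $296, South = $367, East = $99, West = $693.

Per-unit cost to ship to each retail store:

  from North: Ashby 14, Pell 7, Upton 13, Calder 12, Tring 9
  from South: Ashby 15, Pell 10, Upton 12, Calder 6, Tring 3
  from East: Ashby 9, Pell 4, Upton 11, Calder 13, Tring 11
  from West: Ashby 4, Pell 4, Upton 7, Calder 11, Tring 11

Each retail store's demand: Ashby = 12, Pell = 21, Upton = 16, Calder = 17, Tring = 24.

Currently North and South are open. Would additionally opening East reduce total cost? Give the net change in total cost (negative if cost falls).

Yes — net change −40 (cost falls by 40).

Current service cost with {North, South}: 681.
Adding East: each retail store re-picks its cheapest; new service cost 542, saving 139.
Extra fixed cost: 99. Net change = 99 − 139 = -40.
(Totals: 1344 → 1304.)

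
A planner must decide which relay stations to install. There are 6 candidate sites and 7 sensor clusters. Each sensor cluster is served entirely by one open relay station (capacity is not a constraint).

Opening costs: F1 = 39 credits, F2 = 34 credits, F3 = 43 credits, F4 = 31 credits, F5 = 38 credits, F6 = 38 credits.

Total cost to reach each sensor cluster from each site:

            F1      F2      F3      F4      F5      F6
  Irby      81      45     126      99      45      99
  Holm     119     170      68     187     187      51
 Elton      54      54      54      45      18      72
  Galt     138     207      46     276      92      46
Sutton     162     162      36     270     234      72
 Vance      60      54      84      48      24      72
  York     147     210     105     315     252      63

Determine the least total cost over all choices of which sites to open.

Minimum total cost: 395

For any fixed open set, each sensor cluster goes to its cheapest open site; total = fixed + service.
{F5, F6}: Irby→F5 45, Holm→F6 51, Elton→F5 18, Galt→F6 46, Sutton→F6 72, Vance→F5 24, York→F6 63. Service 319; fixed 76; total 395.
{F3, F5, F6}: Irby→F5 45, Holm→F6 51, Elton→F5 18, Galt→F3 46, Sutton→F3 36, Vance→F5 24, York→F6 63. Service 283; fixed 119; total 402.
{F3, F5}: service 342 + fixed 81 = 423
{F1, F2, F3, F4, F5, F6}: service 283 + fixed 223 = 506
No other subset beats 395.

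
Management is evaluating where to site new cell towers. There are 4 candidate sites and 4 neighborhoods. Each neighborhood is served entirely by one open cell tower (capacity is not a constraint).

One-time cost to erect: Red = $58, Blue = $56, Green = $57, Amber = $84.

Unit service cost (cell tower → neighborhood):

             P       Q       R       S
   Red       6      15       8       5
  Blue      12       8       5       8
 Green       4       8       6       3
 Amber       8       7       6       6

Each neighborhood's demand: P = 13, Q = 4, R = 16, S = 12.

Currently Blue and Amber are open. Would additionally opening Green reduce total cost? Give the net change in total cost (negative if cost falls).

Current service cost with {Blue, Amber}: 284.
Adding Green: each neighborhood re-picks its cheapest; new service cost 196, saving 88.
Extra fixed cost: 57. Net change = 57 − 88 = -31.
(Totals: 424 → 393.)

Yes — net change −31 (cost falls by 31).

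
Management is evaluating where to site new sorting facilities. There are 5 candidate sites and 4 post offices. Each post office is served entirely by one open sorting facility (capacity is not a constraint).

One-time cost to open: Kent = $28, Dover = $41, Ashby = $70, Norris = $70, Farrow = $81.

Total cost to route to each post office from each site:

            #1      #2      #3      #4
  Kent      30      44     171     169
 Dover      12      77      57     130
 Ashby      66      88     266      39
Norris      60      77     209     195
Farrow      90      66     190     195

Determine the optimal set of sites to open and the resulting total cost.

Open Kent, Dover and Ashby; minimum total cost 291.

For any fixed open set, each post office goes to its cheapest open site; total = fixed + service.
{Kent, Dover, Ashby}: #1→Dover 12, #2→Kent 44, #3→Dover 57, #4→Ashby 39. Service 152; fixed 139; total 291.
{Dover, Ashby}: service 185 + fixed 111 = 296
{Kent, Dover}: service 243 + fixed 69 = 312
{Kent, Dover, Ashby, Norris, Farrow}: #1→Dover 12, #2→Kent 44, #3→Dover 57, #4→Ashby 39. Service 152; fixed 290; total 442.
No other subset beats 291.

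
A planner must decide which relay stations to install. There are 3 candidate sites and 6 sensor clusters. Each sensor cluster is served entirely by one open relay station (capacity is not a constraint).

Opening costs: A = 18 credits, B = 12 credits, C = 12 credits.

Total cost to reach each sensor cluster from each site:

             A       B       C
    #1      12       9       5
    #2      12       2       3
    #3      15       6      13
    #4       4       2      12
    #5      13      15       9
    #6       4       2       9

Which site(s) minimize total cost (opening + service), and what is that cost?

For any fixed open set, each sensor cluster goes to its cheapest open site; total = fixed + service.
{B}: #1→B 9, #2→B 2, #3→B 6, #4→B 2, #5→B 15, #6→B 2. Service 36; fixed 12; total 48.
{B, C}: #1→C 5, #2→B 2, #3→B 6, #4→B 2, #5→C 9, #6→B 2. Service 26; fixed 24; total 50.
{C}: #1→C 5, #2→C 3, #3→C 13, #4→C 12, #5→C 9, #6→C 9. Service 51; fixed 12; total 63.
{A, B, C}: service 26 + fixed 42 = 68
(All 7 nonempty subsets were checked; B only is lowest.)

Open B only; minimum total cost 48.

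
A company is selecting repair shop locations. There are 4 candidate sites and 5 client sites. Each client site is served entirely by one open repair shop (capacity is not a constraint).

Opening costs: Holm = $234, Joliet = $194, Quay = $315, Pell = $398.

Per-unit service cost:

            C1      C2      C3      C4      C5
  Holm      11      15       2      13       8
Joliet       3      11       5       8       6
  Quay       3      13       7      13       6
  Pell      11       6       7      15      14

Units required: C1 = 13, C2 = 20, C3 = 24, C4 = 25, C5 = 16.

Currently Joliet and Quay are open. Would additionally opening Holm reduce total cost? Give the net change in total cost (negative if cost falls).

Current service cost with {Joliet, Quay}: 675.
Adding Holm: each client site re-picks its cheapest; new service cost 603, saving 72.
Extra fixed cost: 234. Net change = 234 − 72 = 162.
(Totals: 1184 → 1346.)

No — net change +162 (cost rises by 162).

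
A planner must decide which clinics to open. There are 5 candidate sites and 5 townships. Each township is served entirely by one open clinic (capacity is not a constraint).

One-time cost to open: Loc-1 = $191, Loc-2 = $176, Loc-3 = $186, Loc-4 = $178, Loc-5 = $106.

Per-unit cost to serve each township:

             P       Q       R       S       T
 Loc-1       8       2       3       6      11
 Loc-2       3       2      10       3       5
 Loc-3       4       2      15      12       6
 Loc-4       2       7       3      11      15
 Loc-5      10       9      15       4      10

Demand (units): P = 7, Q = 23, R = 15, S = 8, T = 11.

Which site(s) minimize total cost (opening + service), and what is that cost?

For any fixed open set, each township goes to its cheapest open site; total = fixed + service.
{Loc-2}: P→Loc-2 3·7=21, Q→Loc-2 2·23=46, R→Loc-2 10·15=150, S→Loc-2 3·8=24, T→Loc-2 5·11=55. Service 296; fixed 176; total 472.
{Loc-1}: service 316 + fixed 191 = 507
{Loc-2, Loc-4}: service 184 + fixed 354 = 538
{Loc-1, Loc-2, Loc-3, Loc-4, Loc-5}: service 184 + fixed 837 = 1021
No other subset beats 472.

Open Loc-2 only; minimum total cost 472.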